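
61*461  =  28121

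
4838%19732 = 4838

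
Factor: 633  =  3^1*211^1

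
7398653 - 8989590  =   - 1590937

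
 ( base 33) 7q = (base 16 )101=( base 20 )ch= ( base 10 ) 257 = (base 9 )315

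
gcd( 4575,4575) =4575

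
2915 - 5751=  - 2836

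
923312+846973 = 1770285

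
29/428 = 29/428 = 0.07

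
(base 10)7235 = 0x1C43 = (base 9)10828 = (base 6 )53255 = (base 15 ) 2225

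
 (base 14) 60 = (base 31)2m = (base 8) 124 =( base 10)84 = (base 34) 2G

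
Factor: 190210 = 2^1*5^1*23^1*827^1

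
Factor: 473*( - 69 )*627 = - 3^2*11^2*19^1*23^1 * 43^1 = - 20463399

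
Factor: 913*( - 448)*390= - 2^7*3^1*5^1*7^1 * 11^1 * 13^1*83^1 = - 159519360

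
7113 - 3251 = 3862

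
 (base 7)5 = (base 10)5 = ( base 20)5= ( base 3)12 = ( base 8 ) 5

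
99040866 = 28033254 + 71007612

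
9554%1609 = 1509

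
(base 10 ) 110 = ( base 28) 3Q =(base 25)4a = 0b1101110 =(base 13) 86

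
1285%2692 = 1285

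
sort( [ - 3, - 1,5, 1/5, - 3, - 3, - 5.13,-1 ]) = [ - 5.13, - 3,-3, - 3, - 1, - 1,1/5, 5]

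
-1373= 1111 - 2484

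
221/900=221/900 = 0.25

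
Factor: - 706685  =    -  5^1*7^1 * 61^1*331^1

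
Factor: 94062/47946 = 131^(-1) *257^1 = 257/131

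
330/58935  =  22/3929 = 0.01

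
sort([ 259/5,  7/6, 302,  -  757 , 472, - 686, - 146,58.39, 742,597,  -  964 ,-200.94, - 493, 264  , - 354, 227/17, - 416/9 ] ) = [ - 964, - 757, - 686, - 493, - 354, - 200.94, -146, - 416/9, 7/6, 227/17, 259/5,  58.39,264, 302, 472,597,742]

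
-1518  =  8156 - 9674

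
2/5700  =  1/2850= 0.00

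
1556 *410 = 637960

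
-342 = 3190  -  3532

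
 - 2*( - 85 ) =170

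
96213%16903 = 11698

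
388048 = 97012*4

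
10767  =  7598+3169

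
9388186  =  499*18814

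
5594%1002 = 584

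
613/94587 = 613/94587 = 0.01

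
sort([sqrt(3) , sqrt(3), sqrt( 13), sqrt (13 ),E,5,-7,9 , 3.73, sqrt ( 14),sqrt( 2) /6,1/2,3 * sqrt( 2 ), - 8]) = [ - 8, - 7, sqrt(2)/6, 1/2,sqrt( 3 ),sqrt(3), E, sqrt(13 ),sqrt(13) , 3.73, sqrt (14),3*sqrt( 2),5,9]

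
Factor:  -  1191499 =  - 1191499^1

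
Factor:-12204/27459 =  - 4/9 = -2^2*3^(-2) 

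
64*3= 192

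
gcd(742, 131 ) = 1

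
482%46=22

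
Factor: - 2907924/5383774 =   -  1453962/2691887 = -2^1*3^1*11^( - 2)*31^1*7817^1*22247^( - 1 )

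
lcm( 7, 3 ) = 21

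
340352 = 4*85088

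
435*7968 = 3466080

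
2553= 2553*1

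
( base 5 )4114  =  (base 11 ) 446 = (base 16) 216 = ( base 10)534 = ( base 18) 1BC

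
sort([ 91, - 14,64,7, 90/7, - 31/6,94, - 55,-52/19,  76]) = [ - 55, - 14, - 31/6, -52/19,7,90/7, 64, 76,91 , 94] 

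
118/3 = 118/3 = 39.33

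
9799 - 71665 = -61866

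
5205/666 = 7 + 181/222  =  7.82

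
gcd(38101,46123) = 7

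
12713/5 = 12713/5 = 2542.60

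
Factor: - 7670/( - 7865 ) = 118/121 = 2^1*11^( - 2)*59^1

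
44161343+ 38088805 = 82250148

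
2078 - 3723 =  - 1645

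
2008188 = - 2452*( - 819 ) 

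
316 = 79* 4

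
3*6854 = 20562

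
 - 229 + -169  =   - 398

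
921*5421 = 4992741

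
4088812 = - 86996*( - 47 ) 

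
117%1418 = 117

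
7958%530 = 8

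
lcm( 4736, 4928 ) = 364672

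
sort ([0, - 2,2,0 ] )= [ -2,0,0,2]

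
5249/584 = 8+577/584=8.99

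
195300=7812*25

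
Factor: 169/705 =3^( - 1 ) * 5^ (-1 )*13^2 * 47^( - 1)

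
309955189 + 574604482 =884559671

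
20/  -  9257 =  - 20/9257 =- 0.00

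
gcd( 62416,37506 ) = 94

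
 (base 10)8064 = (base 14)2D20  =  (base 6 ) 101200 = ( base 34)6X6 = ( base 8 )17600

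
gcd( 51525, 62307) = 9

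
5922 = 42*141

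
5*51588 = 257940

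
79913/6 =79913/6 = 13318.83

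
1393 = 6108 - 4715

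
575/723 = 575/723 = 0.80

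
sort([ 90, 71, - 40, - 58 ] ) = [ - 58, - 40, 71, 90]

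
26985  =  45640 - 18655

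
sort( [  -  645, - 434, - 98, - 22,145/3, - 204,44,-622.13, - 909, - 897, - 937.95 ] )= [ - 937.95, - 909, -897, - 645, - 622.13, - 434, - 204, - 98, - 22,44, 145/3]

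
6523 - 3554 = 2969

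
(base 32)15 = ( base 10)37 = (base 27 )1a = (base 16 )25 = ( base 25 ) 1c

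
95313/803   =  95313/803 = 118.70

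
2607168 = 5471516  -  2864348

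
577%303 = 274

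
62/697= 62/697 = 0.09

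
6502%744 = 550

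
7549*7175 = 54164075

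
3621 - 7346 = -3725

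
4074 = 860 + 3214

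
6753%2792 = 1169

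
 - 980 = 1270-2250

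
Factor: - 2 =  - 2^1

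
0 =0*16410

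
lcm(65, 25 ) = 325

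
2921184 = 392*7452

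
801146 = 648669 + 152477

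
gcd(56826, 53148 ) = 6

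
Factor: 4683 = 3^1*7^1*223^1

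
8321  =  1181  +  7140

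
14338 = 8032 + 6306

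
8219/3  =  2739 +2/3 = 2739.67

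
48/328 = 6/41 = 0.15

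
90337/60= 90337/60 = 1505.62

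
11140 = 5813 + 5327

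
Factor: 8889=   3^1 * 2963^1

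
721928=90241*8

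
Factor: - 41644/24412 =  - 29/17 = - 17^( - 1)*29^1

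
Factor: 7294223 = 67^1*108869^1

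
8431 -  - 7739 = 16170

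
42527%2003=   464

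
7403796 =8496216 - 1092420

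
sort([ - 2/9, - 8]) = [ - 8, - 2/9] 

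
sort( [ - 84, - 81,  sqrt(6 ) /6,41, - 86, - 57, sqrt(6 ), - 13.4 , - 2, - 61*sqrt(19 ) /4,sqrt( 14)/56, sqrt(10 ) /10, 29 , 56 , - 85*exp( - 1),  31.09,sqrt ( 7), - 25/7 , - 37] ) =[-86 ,-84, - 81, - 61*sqrt( 19 )/4, - 57 ,  -  37,- 85*exp( - 1), - 13.4,  -  25/7,  -  2, sqrt(14)/56 , sqrt(10) /10 , sqrt(6) /6,sqrt( 6) , sqrt(7 ),29,31.09,41,  56] 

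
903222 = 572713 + 330509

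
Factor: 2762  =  2^1*1381^1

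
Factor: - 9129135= - 3^1*5^1*608609^1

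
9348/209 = 44+ 8/11 =44.73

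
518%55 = 23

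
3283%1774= 1509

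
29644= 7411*4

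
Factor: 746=2^1 * 373^1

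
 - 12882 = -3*4294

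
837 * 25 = 20925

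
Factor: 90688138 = 2^1 * 277^1*163697^1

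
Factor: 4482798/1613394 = 747133/268899=3^( -1)*17^1*71^1*619^1 * 89633^( - 1 )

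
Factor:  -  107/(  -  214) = 1/2 = 2^( - 1)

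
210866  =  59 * 3574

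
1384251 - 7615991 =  - 6231740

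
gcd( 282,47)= 47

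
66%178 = 66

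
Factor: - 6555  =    -  3^1*5^1*19^1*23^1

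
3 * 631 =1893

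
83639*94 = 7862066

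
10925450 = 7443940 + 3481510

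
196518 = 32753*6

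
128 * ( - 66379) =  - 8496512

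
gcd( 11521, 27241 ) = 1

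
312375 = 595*525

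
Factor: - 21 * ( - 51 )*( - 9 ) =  - 9639 = - 3^4*7^1*17^1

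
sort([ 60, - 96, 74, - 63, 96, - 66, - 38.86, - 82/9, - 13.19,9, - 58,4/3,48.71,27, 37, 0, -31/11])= [ - 96, - 66, - 63, - 58, -38.86, -13.19, - 82/9 , - 31/11 , 0,4/3,9,27,37, 48.71,60, 74, 96 ]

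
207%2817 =207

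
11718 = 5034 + 6684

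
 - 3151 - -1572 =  - 1579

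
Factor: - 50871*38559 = -3^2*31^1*547^1*12853^1 = -1961534889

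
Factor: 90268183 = 19^1*41^1*115877^1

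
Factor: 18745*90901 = 1703939245=5^1*23^1*163^1*90901^1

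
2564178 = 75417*34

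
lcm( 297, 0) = 0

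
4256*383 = 1630048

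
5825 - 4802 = 1023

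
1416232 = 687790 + 728442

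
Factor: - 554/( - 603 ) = 2^1*3^( - 2)*67^( - 1)*277^1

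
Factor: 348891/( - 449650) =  -20523/26450 = -2^( - 1)*3^1 * 5^( - 2)*23^( - 2)*6841^1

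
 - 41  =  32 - 73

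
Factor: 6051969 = 3^3 * 7^1*11^1*41^1*71^1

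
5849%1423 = 157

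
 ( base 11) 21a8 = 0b101101010101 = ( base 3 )10222110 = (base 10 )2901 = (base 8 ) 5525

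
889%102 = 73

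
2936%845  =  401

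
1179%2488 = 1179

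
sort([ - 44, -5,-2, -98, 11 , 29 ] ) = [-98, - 44, - 5,  -  2, 11 , 29]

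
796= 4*199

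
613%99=19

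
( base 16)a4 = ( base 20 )84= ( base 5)1124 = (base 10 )164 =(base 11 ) 13a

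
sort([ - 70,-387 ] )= [ - 387, -70 ]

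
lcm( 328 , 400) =16400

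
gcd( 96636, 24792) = 12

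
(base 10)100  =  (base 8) 144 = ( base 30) 3A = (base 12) 84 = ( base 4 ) 1210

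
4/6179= 4/6179= 0.00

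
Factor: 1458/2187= 2^1*3^( - 1)  =  2/3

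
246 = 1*246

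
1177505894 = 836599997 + 340905897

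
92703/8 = 11587 + 7/8 = 11587.88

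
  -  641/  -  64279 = 641/64279=0.01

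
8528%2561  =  845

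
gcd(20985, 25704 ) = 3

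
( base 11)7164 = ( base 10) 9508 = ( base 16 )2524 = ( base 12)5604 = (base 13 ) 4435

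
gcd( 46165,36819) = 1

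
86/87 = 86/87 =0.99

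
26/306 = 13/153 = 0.08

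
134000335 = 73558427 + 60441908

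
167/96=1 + 71/96 = 1.74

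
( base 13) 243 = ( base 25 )FI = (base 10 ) 393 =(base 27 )EF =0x189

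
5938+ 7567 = 13505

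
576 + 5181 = 5757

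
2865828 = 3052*939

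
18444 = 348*53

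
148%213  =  148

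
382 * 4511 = 1723202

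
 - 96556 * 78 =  - 7531368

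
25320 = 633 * 40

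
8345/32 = 260 + 25/32  =  260.78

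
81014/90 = 40507/45 = 900.16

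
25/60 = 5/12 = 0.42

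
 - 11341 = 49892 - 61233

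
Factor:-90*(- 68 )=2^3*3^2 * 5^1*17^1 = 6120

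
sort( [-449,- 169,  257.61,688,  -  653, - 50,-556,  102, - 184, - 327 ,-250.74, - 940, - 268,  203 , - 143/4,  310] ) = [- 940,-653,-556, - 449, - 327,-268, -250.74, - 184, - 169,  -  50, - 143/4,102, 203 , 257.61, 310,  688] 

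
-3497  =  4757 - 8254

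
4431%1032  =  303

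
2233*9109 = 20340397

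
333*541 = 180153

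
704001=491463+212538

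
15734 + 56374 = 72108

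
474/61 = 7+47/61=7.77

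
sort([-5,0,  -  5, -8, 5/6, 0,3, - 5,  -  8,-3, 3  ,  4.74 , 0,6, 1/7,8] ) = [ - 8, - 8,-5, - 5,-5, - 3,  0, 0,0,1/7, 5/6,3,3, 4.74,6,8]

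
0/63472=0 = 0.00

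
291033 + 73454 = 364487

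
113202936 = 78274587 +34928349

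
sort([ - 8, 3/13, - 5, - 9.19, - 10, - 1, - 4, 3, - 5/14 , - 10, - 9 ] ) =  [-10, - 10,  -  9.19,  -  9, - 8, - 5 , - 4, - 1,  -  5/14,3/13,3 ]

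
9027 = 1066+7961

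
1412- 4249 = -2837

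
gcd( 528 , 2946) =6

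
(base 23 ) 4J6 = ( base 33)2bi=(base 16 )9FF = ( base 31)2kh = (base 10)2559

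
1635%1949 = 1635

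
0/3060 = 0 = 0.00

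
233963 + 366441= 600404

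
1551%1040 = 511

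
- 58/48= - 29/24 =-  1.21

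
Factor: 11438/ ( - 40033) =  - 2^1*7^( - 1)  =  - 2/7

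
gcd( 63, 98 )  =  7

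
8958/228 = 1493/38=39.29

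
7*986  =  6902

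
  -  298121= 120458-418579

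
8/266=4/133 = 0.03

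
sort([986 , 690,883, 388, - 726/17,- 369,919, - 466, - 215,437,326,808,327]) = [ - 466, - 369, - 215,  -  726/17, 326,327, 388, 437, 690,808,883,919,986 ] 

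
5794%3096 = 2698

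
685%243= 199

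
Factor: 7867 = 7867^1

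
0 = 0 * 1435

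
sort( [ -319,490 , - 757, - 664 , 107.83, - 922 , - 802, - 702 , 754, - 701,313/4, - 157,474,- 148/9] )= [ - 922, - 802,-757, - 702, - 701, - 664 ,-319,-157,- 148/9,313/4,107.83,474, 490,754 ] 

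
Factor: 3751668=2^2* 3^2*23^2*197^1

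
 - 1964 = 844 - 2808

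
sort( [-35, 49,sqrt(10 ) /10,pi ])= [ - 35,sqrt(10)/10, pi, 49 ] 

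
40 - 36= 4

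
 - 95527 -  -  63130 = -32397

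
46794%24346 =22448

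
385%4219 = 385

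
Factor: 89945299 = 89945299^1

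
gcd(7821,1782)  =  99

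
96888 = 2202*44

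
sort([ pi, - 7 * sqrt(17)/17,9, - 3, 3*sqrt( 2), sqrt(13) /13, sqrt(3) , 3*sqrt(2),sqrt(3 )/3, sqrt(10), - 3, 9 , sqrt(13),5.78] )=[ - 3, - 3, - 7 * sqrt(17 )/17,sqrt(13)/13,sqrt( 3 ) /3 , sqrt(3 ),pi,sqrt( 10), sqrt( 13 ), 3*sqrt( 2),3*sqrt( 2),5.78 , 9, 9 ] 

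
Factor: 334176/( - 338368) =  - 10443/10574 = - 2^(-1 )*3^1*17^(-1)*59^2*311^( - 1 )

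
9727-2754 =6973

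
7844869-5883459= 1961410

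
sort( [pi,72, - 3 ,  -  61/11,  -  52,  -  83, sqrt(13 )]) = [ - 83, - 52, - 61/11,-3, pi,sqrt(13 ), 72] 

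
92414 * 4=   369656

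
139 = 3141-3002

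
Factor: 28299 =3^1*9433^1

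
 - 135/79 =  - 135/79 = - 1.71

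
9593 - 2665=6928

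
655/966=655/966= 0.68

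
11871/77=11871/77 =154.17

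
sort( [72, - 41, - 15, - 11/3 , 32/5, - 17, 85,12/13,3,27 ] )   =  [ - 41, - 17, -15, -11/3,12/13,3,32/5,  27,72, 85]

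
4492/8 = 561 + 1/2 = 561.50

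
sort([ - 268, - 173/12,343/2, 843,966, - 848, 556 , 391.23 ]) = [ - 848, - 268, - 173/12 , 343/2, 391.23,556,  843,966]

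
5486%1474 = 1064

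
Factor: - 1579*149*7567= - 7^1 * 23^1 * 47^1 * 149^1 * 1579^1 = -1780295657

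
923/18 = 51 + 5/18 = 51.28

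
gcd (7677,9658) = 1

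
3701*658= 2435258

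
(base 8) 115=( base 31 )2f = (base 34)29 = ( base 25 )32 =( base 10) 77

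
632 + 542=1174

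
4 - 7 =- 3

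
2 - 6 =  - 4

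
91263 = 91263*1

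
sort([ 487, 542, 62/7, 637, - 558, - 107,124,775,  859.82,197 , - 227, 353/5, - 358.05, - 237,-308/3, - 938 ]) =[-938,  -  558,-358.05,  -  237, - 227, - 107,-308/3,62/7,  353/5,124,197,487, 542, 637,775,859.82] 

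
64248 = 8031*8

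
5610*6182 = 34681020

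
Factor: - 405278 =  - 2^1*202639^1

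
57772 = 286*202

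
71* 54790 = 3890090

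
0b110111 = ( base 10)55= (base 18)31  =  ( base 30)1P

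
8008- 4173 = 3835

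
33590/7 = 4798 + 4/7 = 4798.57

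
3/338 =3/338 = 0.01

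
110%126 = 110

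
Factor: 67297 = 173^1* 389^1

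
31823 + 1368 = 33191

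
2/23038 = 1/11519 = 0.00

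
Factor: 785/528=2^ ( - 4 )*3^(-1 )*5^1*11^(- 1)*157^1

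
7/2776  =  7/2776 = 0.00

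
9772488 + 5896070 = 15668558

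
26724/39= 685 + 3/13 =685.23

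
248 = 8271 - 8023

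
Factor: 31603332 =2^2*3^1*773^1*3407^1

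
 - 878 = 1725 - 2603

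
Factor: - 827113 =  - 7^1*173^1*683^1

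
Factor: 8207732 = 2^2*13^1 *157841^1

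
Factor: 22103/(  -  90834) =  - 2^( - 1 )*3^( - 1)*23^1*31^2*15139^(-1)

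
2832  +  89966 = 92798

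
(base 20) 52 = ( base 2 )1100110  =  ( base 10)102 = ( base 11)93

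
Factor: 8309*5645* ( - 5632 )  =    -  264165045760 = - 2^9*5^1* 7^1*11^1*1129^1*1187^1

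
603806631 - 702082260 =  - 98275629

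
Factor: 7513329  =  3^1*97^1*25819^1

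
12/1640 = 3/410 = 0.01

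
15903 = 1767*9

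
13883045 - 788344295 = -774461250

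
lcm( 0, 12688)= 0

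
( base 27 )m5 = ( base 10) 599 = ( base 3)211012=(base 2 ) 1001010111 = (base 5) 4344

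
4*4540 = 18160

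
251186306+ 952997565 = 1204183871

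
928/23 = 40 + 8/23 = 40.35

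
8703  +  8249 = 16952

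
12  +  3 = 15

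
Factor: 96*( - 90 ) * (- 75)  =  648000 = 2^6*3^4*5^3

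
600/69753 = 200/23251 = 0.01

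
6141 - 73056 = - 66915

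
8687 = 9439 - 752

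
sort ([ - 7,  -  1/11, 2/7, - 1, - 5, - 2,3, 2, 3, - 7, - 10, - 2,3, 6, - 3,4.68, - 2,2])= [ - 10, - 7,-7, - 5, - 3, - 2, - 2, - 2, - 1, - 1/11, 2/7, 2,2,3,3,3,4.68, 6 ] 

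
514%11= 8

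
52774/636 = 82+311/318 = 82.98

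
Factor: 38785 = 5^1*7757^1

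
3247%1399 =449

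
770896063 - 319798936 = 451097127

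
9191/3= 3063 + 2/3  =  3063.67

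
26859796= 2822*9518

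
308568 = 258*1196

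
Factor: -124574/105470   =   - 5^( - 1)*53^( - 1)*313^1 = - 313/265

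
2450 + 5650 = 8100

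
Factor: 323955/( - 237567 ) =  - 15/11 = - 3^1* 5^1 * 11^( - 1 ) 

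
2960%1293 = 374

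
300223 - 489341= - 189118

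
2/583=2/583 = 0.00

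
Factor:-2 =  - 2^1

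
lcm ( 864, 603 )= 57888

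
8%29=8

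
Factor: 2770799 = 2770799^1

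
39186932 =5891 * 6652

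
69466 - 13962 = 55504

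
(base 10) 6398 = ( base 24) b2e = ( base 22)D4I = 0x18FE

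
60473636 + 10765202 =71238838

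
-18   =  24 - 42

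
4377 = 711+3666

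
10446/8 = 1305 + 3/4 = 1305.75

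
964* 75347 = 72634508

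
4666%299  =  181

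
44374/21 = 44374/21 = 2113.05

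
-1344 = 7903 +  - 9247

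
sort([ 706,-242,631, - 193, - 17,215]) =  [ - 242,  -  193, - 17,215, 631, 706]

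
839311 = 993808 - 154497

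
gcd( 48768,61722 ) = 762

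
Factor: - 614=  - 2^1*307^1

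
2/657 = 2/657 =0.00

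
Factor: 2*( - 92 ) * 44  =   - 2^5*11^1*23^1 = -  8096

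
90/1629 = 10/181 = 0.06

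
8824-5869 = 2955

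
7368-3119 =4249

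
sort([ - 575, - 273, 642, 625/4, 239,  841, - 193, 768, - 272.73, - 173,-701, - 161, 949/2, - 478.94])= [ - 701 , - 575 , - 478.94, - 273, - 272.73 ,-193,-173,  -  161,625/4, 239, 949/2, 642,768,841]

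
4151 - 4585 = - 434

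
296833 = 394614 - 97781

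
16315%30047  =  16315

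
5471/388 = 5471/388 = 14.10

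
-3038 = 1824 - 4862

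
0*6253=0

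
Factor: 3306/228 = 29/2 = 2^ ( - 1 )*29^1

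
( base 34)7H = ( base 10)255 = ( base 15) 120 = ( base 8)377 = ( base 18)E3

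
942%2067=942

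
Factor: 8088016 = 2^4*505501^1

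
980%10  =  0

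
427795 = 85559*5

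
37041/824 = 44 + 785/824 = 44.95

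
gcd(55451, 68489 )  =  1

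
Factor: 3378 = 2^1 * 3^1*563^1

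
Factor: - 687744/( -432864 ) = 796/501 =2^2 * 3^( - 1)*167^(- 1)*199^1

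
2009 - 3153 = - 1144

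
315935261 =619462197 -303526936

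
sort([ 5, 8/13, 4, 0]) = [0, 8/13,4,5 ]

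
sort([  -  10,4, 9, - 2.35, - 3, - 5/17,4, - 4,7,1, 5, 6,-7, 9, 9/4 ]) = [ - 10, - 7, - 4,-3, - 2.35, - 5/17,  1,9/4,4,4,5,6, 7,9, 9] 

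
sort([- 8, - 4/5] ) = [ - 8, -4/5]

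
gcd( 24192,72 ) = 72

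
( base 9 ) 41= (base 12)31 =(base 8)45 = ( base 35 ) 12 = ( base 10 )37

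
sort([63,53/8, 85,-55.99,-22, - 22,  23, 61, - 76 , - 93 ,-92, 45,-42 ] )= [ - 93, - 92,-76 , - 55.99, - 42, - 22, - 22,53/8,23,45,61,  63, 85]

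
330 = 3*110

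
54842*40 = 2193680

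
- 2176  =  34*( - 64 ) 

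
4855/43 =112 + 39/43= 112.91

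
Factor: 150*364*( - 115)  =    -  6279000 = - 2^3*3^1*5^3*7^1 *13^1*23^1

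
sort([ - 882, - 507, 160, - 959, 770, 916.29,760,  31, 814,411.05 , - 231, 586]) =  [ - 959, -882,-507, - 231 , 31, 160,  411.05,586, 760, 770, 814, 916.29 ]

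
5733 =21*273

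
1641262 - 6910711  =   - 5269449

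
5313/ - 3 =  - 1771/1 = - 1771.00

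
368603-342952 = 25651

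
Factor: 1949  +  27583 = 2^2*3^1*23^1*107^1 = 29532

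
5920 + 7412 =13332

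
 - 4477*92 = -411884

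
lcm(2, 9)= 18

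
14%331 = 14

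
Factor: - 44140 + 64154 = 2^1 * 10007^1 = 20014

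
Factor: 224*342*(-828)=-2^8*3^4*7^1 * 19^1*23^1 = - 63431424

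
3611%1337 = 937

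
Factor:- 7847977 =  - 7847977^1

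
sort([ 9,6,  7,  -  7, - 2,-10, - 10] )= [ -10,- 10, - 7, - 2, 6 , 7,  9 ] 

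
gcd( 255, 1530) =255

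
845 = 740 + 105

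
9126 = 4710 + 4416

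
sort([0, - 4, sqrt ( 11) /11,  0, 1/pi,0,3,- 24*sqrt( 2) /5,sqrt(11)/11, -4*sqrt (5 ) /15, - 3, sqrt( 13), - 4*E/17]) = [ - 24*sqrt( 2)/5,-4,  -  3,-4 *E/17, - 4*sqrt ( 5)/15, 0, 0, 0, sqrt(11)/11, sqrt( 11 )/11, 1/pi, 3, sqrt(13 )]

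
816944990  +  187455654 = 1004400644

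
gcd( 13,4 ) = 1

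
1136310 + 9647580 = 10783890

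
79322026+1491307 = 80813333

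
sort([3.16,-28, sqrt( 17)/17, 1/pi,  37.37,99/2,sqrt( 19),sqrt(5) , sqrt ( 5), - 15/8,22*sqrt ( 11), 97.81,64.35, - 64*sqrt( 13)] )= [ - 64*sqrt ( 13),-28, - 15/8,  sqrt(  17) /17,1/pi, sqrt( 5), sqrt ( 5 ),3.16,sqrt (19),37.37, 99/2,64.35, 22*sqrt( 11 ),97.81]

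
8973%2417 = 1722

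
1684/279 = 1684/279 = 6.04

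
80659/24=80659/24 = 3360.79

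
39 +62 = 101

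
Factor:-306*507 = -155142 = - 2^1*3^3  *13^2 * 17^1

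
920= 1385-465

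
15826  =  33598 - 17772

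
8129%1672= 1441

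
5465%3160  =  2305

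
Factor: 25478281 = 25478281^1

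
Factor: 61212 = 2^2*3^1*5101^1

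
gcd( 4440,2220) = 2220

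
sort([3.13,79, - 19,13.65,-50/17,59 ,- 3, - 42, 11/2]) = [ - 42,-19,  -  3, - 50/17, 3.13,11/2 , 13.65,59, 79]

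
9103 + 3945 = 13048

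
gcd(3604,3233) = 53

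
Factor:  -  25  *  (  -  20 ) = 500=2^2 *5^3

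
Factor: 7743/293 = 3^1*29^1*89^1*293^( - 1)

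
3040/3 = 1013 + 1/3 = 1013.33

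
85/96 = 85/96  =  0.89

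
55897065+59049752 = 114946817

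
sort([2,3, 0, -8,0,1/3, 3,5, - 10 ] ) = [ -10  , - 8 , 0 , 0, 1/3, 2, 3,  3,5]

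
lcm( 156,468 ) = 468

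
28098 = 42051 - 13953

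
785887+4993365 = 5779252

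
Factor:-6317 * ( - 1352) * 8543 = 72962209112 = 2^3 * 13^2*6317^1*8543^1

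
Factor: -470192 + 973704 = 503512 = 2^3*62939^1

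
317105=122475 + 194630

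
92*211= 19412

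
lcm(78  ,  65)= 390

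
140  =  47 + 93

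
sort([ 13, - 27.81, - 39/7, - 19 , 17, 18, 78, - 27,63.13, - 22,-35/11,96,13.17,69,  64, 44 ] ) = [ - 27.81, - 27, - 22, - 19,  -  39/7,  -  35/11, 13 , 13.17,  17  ,  18, 44, 63.13, 64, 69 , 78,  96 ] 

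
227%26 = 19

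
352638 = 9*39182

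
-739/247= - 3 + 2/247=- 2.99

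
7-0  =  7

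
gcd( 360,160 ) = 40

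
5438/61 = 89 + 9/61 = 89.15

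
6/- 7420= - 1 + 3707/3710 = - 0.00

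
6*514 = 3084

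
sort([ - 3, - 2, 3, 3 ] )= [ - 3, - 2, 3 , 3 ] 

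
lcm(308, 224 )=2464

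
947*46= 43562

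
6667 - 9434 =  - 2767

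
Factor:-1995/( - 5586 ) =5/14 = 2^(-1)*5^1 * 7^(  -  1) 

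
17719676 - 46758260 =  - 29038584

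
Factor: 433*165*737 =52654965 = 3^1*5^1*11^2*67^1*433^1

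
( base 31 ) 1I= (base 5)144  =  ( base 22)25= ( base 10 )49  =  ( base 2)110001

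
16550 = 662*25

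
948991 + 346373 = 1295364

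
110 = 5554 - 5444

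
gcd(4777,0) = 4777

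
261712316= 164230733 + 97481583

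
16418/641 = 16418/641 = 25.61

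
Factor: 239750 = 2^1*5^3*7^1*137^1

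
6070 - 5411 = 659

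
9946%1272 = 1042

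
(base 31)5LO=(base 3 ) 21111222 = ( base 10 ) 5480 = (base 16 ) 1568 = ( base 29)6es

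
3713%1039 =596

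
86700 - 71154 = 15546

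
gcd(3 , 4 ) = 1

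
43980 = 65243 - 21263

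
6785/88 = 77+9/88 = 77.10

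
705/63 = 235/21= 11.19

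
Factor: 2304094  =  2^1*13^1*23^1*3853^1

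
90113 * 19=1712147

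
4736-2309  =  2427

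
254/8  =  127/4 = 31.75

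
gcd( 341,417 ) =1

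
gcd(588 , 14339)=1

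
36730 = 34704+2026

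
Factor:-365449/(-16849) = 17^1*29^( - 1) * 37^1 = 629/29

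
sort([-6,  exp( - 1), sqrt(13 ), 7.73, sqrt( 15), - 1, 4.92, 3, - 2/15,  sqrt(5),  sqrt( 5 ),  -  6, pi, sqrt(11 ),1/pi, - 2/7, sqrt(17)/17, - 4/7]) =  [ - 6, -6, - 1, - 4/7  ,  -  2/7, - 2/15, sqrt ( 17 ) /17, 1/pi,exp( - 1), sqrt( 5), sqrt( 5), 3 , pi, sqrt( 11),  sqrt( 13), sqrt( 15 ),  4.92, 7.73 ] 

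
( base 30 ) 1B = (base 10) 41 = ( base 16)29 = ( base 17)27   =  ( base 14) 2d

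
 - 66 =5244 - 5310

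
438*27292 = 11953896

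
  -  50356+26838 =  - 23518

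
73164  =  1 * 73164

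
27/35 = 27/35 = 0.77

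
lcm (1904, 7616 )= 7616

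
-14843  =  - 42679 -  - 27836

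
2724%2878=2724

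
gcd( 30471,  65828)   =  7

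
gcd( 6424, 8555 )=1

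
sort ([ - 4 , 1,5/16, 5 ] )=[ - 4, 5/16,1,  5]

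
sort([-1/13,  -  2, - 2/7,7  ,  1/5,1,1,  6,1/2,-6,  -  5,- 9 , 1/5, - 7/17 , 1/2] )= [ - 9,-6, - 5, - 2 , - 7/17, - 2/7,  -  1/13  ,  1/5,  1/5,1/2,1/2, 1,1,  6, 7 ]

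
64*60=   3840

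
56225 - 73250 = -17025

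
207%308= 207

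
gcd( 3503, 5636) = 1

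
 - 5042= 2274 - 7316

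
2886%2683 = 203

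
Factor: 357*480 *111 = 19020960 = 2^5* 3^3  *5^1 *7^1*17^1*37^1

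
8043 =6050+1993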